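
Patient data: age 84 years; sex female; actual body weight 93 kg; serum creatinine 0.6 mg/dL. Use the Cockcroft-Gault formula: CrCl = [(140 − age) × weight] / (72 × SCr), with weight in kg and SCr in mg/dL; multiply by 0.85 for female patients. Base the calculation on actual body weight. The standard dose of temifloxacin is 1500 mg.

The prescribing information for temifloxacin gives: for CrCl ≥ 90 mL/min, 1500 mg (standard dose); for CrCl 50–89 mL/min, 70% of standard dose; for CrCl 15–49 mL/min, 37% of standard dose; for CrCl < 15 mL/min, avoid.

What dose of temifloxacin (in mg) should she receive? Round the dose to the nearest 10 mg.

1500 mg

CrCl = (140 − 84) × 93 / (72 × 0.6) × 0.85 = 5208.0 / 43.20 × 0.85 ≈ 102.5 mL/min
CrCl ≈ 102 mL/min → bracket ≥ 90 mL/min.
100% of 1500 mg = 1500 mg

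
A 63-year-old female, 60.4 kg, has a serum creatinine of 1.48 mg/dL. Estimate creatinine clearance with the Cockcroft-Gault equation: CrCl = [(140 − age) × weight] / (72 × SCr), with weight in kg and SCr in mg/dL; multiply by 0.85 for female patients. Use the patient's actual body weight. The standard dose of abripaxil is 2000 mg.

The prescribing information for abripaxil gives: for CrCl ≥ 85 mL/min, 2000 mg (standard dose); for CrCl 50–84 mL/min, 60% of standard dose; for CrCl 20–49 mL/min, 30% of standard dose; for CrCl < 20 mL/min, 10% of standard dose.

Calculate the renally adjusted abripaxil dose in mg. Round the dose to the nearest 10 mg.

600 mg

CrCl = (140 − 63) × 60.4 / (72 × 1.48) × 0.85 = 4650.8 / 106.56 × 0.85 ≈ 37.1 mL/min
CrCl ≈ 37 mL/min → bracket 20–49 mL/min.
30% of 2000 mg = 600 mg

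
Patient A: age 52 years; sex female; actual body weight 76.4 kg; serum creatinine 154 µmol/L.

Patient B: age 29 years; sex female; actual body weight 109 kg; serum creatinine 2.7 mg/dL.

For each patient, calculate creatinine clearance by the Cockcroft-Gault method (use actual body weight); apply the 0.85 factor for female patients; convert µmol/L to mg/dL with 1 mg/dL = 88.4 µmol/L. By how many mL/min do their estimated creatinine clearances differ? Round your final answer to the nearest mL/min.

7 mL/min

Patient A: SCr = 154 / 88.4 = 1.742 mg/dL
Patient A: CrCl = (140 − 52) × 76.4 / (72 × 1.742) × 0.85 = 6723.2 / 125.42 × 0.85 ≈ 45.6 mL/min
Patient B: CrCl = (140 − 29) × 109 / (72 × 2.7) × 0.85 = 12099.0 / 194.40 × 0.85 ≈ 52.9 mL/min
|45.6 − 52.9| = 7.3 mL/min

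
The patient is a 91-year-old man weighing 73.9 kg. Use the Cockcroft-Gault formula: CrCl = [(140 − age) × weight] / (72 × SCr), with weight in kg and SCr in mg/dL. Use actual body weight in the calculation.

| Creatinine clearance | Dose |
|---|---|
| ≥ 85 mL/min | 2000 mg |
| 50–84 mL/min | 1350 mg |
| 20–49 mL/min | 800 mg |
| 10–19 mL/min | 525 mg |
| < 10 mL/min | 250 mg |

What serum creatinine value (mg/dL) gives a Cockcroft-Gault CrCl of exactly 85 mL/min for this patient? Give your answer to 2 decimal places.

0.59 mg/dL

Standard dose requires CrCl ≥ 85 mL/min.
Set (140 − 91) × 73.9 / (72 × SCr) = 85
SCr = (140 − 91) × 73.9 / (72 × 85) = 0.592 mg/dL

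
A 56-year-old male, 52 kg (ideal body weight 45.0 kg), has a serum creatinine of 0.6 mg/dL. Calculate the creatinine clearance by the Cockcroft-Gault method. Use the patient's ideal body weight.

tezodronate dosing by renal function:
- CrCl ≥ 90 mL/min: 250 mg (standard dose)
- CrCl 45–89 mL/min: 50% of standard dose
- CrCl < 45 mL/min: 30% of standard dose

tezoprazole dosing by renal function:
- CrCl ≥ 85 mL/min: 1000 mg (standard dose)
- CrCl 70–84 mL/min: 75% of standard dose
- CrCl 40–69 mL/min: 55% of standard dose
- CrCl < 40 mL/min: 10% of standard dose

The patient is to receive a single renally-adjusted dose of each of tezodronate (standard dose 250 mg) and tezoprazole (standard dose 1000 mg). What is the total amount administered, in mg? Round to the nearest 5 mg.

CrCl = (140 − 56) × 45 / (72 × 0.6) = 3780.0 / 43.20 ≈ 87.5 mL/min
CrCl ≈ 88 mL/min.
tezodronate: 45–89 mL/min → 50% of 250 mg = 125 mg.
tezoprazole: ≥ 85 mL/min → 100% of 1000 mg = 1000 mg.
Total = 125 + 1000 = 1125 mg.

1125 mg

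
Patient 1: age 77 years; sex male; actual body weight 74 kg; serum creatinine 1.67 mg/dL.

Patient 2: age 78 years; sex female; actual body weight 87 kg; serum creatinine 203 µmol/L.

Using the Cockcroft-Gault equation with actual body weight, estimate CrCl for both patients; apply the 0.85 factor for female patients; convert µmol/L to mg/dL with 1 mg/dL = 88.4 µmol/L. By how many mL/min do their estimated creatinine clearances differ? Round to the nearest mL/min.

11 mL/min

Patient 1: CrCl = (140 − 77) × 74 / (72 × 1.67) = 4662.0 / 120.24 ≈ 38.8 mL/min
Patient 2: SCr = 203 / 88.4 = 2.296 mg/dL
Patient 2: CrCl = (140 − 78) × 87 / (72 × 2.296) × 0.85 = 5394.0 / 165.31 × 0.85 ≈ 27.7 mL/min
|38.8 − 27.7| = 11.1 mL/min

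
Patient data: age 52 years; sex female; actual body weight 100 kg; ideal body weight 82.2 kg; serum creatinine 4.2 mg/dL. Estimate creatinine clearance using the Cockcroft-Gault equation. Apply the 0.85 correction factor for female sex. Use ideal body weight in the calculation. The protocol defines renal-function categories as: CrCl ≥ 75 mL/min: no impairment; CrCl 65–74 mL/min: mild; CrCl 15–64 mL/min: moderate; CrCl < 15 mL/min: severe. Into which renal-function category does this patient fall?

moderate

CrCl = (140 − 52) × 82.2 / (72 × 4.2) × 0.85 = 7233.6 / 302.40 × 0.85 ≈ 20.3 mL/min
20 mL/min falls in the 'moderate' range.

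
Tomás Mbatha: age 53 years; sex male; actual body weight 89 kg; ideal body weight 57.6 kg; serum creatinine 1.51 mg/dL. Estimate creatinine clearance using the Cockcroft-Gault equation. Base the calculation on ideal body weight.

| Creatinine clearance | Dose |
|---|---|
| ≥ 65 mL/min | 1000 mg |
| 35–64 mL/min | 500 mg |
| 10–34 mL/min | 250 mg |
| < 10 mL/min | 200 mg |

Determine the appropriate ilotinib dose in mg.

500 mg

CrCl = (140 − 53) × 57.6 / (72 × 1.51) = 5011.2 / 108.72 ≈ 46.1 mL/min
CrCl ≈ 46 mL/min → bracket 35–64 mL/min.
Dose for this bracket: 500 mg.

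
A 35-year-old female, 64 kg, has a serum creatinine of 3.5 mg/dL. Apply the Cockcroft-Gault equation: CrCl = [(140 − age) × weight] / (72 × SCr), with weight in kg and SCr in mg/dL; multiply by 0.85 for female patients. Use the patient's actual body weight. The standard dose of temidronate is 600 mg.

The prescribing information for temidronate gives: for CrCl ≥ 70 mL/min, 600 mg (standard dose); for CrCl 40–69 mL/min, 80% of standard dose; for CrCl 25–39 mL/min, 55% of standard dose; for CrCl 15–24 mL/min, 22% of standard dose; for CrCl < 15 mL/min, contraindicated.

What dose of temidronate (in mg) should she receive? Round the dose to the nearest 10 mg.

CrCl = (140 − 35) × 64 / (72 × 3.5) × 0.85 = 6720.0 / 252.00 × 0.85 ≈ 22.7 mL/min
CrCl ≈ 23 mL/min → bracket 15–24 mL/min.
22% of 600 mg = 132 mg → 130 mg

130 mg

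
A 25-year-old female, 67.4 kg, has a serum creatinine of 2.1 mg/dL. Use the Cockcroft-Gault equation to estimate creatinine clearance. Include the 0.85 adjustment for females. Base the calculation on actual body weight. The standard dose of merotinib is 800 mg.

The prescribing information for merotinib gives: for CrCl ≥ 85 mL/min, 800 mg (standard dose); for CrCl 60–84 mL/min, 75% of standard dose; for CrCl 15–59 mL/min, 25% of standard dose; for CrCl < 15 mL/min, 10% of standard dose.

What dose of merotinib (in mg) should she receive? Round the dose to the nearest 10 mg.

CrCl = (140 − 25) × 67.4 / (72 × 2.1) × 0.85 = 7751.0 / 151.20 × 0.85 ≈ 43.6 mL/min
CrCl ≈ 44 mL/min → bracket 15–59 mL/min.
25% of 800 mg = 200 mg

200 mg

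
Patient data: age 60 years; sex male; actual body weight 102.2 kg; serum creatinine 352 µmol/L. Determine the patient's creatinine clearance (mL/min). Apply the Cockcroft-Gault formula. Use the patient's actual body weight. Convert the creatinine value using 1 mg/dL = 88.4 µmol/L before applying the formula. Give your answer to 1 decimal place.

SCr = 352 / 88.4 = 3.982 mg/dL
CrCl = (140 − 60) × 102.2 / (72 × 3.982) = 8176.0 / 286.70 ≈ 28.5 mL/min

28.5 mL/min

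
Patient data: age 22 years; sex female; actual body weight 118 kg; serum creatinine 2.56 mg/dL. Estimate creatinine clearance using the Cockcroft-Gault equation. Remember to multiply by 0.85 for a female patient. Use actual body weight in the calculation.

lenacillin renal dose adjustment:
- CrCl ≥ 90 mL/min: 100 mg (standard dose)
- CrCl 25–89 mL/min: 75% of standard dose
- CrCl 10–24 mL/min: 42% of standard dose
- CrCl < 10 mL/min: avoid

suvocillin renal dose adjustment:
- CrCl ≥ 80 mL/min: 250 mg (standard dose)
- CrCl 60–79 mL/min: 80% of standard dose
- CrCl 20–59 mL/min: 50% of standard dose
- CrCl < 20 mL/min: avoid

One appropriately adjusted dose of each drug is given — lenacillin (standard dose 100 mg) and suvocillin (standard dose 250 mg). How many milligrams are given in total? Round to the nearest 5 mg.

CrCl = (140 − 22) × 118 / (72 × 2.56) × 0.85 = 13924.0 / 184.32 × 0.85 ≈ 64.2 mL/min
CrCl ≈ 64 mL/min.
lenacillin: 25–89 mL/min → 75% of 100 mg = 75 mg.
suvocillin: 60–79 mL/min → 80% of 250 mg = 200 mg.
Total = 75 + 200 = 275 mg.

275 mg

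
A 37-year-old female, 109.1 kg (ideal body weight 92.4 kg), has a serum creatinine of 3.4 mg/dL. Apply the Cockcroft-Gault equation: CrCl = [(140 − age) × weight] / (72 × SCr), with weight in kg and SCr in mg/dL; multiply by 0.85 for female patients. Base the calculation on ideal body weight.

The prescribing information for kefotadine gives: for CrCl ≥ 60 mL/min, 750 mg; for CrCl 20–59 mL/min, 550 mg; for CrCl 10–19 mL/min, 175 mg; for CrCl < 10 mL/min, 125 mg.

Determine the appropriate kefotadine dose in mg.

550 mg

CrCl = (140 − 37) × 92.4 / (72 × 3.4) × 0.85 = 9517.2 / 244.80 × 0.85 ≈ 33.0 mL/min
CrCl ≈ 33 mL/min → bracket 20–59 mL/min.
Dose for this bracket: 550 mg.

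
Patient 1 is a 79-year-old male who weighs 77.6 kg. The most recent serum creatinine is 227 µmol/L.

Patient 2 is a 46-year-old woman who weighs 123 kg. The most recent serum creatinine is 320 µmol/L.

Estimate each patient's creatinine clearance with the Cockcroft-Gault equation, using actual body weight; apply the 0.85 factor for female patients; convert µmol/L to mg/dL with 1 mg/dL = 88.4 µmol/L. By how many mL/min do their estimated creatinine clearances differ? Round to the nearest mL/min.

12 mL/min

Patient 1: SCr = 227 / 88.4 = 2.568 mg/dL
Patient 1: CrCl = (140 − 79) × 77.6 / (72 × 2.568) = 4733.6 / 184.90 ≈ 25.6 mL/min
Patient 2: SCr = 320 / 88.4 = 3.62 mg/dL
Patient 2: CrCl = (140 − 46) × 123 / (72 × 3.62) × 0.85 = 11562.0 / 260.64 × 0.85 ≈ 37.7 mL/min
|25.6 − 37.7| = 12.1 mL/min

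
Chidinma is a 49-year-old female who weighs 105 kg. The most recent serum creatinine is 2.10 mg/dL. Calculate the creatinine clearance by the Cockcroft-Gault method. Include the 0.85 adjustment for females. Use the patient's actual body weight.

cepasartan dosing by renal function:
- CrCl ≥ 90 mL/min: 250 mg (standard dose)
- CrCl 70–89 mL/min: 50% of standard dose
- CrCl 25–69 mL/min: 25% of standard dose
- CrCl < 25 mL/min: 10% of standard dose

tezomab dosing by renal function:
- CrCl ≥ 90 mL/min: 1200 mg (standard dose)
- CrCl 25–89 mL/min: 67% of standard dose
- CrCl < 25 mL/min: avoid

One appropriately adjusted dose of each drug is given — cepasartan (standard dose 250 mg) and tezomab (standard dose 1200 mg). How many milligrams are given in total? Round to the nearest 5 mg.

CrCl = (140 − 49) × 105 / (72 × 2.1) × 0.85 = 9555.0 / 151.20 × 0.85 ≈ 53.7 mL/min
CrCl ≈ 54 mL/min.
cepasartan: 25–69 mL/min → 25% of 250 mg = 62.5 mg.
tezomab: 25–89 mL/min → 67% of 1200 mg = 804 mg.
Total = 62.5 + 804 = 866.5 mg.

865 mg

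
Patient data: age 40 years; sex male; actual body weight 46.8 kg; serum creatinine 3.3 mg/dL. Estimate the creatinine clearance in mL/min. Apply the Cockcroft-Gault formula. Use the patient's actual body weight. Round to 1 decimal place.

19.7 mL/min

CrCl = (140 − 40) × 46.8 / (72 × 3.3) = 4680.0 / 237.60 ≈ 19.7 mL/min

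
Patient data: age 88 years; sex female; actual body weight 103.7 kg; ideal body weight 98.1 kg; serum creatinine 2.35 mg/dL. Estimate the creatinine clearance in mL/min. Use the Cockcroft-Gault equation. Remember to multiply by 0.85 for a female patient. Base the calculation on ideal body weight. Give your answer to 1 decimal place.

CrCl = (140 − 88) × 98.1 / (72 × 2.35) × 0.85 = 5101.2 / 169.20 × 0.85 ≈ 25.6 mL/min

25.6 mL/min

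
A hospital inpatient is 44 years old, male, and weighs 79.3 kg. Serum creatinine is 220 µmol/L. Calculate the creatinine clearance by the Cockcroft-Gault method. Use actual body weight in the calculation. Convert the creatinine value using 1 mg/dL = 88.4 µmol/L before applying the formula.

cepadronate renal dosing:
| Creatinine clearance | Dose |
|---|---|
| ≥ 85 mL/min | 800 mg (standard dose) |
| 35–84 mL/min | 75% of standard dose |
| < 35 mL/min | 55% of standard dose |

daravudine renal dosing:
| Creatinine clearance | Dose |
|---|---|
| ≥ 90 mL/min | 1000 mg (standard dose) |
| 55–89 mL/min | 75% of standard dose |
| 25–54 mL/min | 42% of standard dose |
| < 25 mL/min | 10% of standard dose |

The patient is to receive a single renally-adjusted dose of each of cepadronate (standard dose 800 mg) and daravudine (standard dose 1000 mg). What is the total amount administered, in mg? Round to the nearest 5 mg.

SCr = 220 / 88.4 = 2.489 mg/dL
CrCl = (140 − 44) × 79.3 / (72 × 2.489) = 7612.8 / 179.21 ≈ 42.5 mL/min
CrCl ≈ 42 mL/min.
cepadronate: 35–84 mL/min → 75% of 800 mg = 600 mg.
daravudine: 25–54 mL/min → 42% of 1000 mg = 420 mg.
Total = 600 + 420 = 1020 mg.

1020 mg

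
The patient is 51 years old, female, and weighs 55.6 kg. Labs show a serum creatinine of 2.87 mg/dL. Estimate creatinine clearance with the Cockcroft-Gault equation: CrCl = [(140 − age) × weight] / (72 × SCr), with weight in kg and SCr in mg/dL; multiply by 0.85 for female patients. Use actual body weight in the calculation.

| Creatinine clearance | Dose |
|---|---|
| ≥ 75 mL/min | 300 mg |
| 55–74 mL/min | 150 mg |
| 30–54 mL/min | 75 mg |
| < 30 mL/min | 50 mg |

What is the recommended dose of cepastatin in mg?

CrCl = (140 − 51) × 55.6 / (72 × 2.87) × 0.85 = 4948.4 / 206.64 × 0.85 ≈ 20.4 mL/min
CrCl ≈ 20 mL/min → bracket < 30 mL/min.
Dose for this bracket: 50 mg.

50 mg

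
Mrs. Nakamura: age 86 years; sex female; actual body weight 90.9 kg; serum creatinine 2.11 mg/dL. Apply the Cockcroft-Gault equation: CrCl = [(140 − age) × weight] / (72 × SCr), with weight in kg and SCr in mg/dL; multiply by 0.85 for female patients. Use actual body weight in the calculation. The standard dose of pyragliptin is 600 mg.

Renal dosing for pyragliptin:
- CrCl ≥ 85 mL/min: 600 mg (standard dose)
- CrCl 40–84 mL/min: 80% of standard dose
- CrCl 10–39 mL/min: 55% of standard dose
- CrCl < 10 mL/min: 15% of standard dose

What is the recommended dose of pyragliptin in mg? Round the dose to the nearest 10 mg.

330 mg

CrCl = (140 − 86) × 90.9 / (72 × 2.11) × 0.85 = 4908.6 / 151.92 × 0.85 ≈ 27.5 mL/min
CrCl ≈ 27 mL/min → bracket 10–39 mL/min.
55% of 600 mg = 330 mg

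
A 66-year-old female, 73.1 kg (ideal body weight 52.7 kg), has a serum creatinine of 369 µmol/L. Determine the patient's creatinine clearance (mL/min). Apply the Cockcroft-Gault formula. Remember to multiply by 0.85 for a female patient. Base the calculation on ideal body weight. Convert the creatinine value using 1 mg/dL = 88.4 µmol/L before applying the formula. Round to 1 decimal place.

11.0 mL/min

SCr = 369 / 88.4 = 4.174 mg/dL
CrCl = (140 − 66) × 52.7 / (72 × 4.174) × 0.85 = 3899.8 / 300.53 × 0.85 ≈ 11.0 mL/min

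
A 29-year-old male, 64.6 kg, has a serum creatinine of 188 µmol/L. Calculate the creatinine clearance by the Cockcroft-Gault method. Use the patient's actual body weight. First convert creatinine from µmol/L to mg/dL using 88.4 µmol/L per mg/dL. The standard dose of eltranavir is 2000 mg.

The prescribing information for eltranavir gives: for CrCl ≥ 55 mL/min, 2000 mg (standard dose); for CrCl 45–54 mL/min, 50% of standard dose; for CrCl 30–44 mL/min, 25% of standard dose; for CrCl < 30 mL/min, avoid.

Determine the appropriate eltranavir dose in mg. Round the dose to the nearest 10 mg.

1000 mg

SCr = 188 / 88.4 = 2.127 mg/dL
CrCl = (140 − 29) × 64.6 / (72 × 2.127) = 7170.6 / 153.14 ≈ 46.8 mL/min
CrCl ≈ 47 mL/min → bracket 45–54 mL/min.
50% of 2000 mg = 1000 mg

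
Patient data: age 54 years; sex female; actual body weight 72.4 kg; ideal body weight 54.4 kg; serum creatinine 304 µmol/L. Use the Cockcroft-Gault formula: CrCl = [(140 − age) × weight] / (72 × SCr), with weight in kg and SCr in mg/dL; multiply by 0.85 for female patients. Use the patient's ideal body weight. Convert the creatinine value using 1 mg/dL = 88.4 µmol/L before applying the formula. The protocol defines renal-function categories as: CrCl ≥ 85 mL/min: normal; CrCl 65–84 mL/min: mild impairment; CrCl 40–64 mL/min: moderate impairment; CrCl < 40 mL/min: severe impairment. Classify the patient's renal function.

severe impairment

SCr = 304 / 88.4 = 3.439 mg/dL
CrCl = (140 − 54) × 54.4 / (72 × 3.439) × 0.85 = 4678.4 / 247.61 × 0.85 ≈ 16.1 mL/min
16 mL/min falls in the 'severe impairment' range.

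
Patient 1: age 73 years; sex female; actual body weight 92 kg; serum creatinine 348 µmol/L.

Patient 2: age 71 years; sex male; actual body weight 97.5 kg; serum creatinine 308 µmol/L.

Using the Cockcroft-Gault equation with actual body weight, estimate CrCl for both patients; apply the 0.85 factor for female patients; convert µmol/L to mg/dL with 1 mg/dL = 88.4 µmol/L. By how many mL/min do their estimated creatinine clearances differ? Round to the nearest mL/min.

8 mL/min

Patient 1: SCr = 348 / 88.4 = 3.937 mg/dL
Patient 1: CrCl = (140 − 73) × 92 / (72 × 3.937) × 0.85 = 6164.0 / 283.46 × 0.85 ≈ 18.5 mL/min
Patient 2: SCr = 308 / 88.4 = 3.484 mg/dL
Patient 2: CrCl = (140 − 71) × 97.5 / (72 × 3.484) = 6727.5 / 250.85 ≈ 26.8 mL/min
|18.5 − 26.8| = 8.3 mL/min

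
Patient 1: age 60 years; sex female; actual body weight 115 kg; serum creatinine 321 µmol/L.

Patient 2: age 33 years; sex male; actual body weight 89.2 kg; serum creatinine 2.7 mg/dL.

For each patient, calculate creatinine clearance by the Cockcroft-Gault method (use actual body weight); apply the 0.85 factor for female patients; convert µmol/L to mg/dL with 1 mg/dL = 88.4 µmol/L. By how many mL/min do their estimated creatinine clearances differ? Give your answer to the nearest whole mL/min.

19 mL/min

Patient 1: SCr = 321 / 88.4 = 3.631 mg/dL
Patient 1: CrCl = (140 − 60) × 115 / (72 × 3.631) × 0.85 = 9200.0 / 261.43 × 0.85 ≈ 29.9 mL/min
Patient 2: CrCl = (140 − 33) × 89.2 / (72 × 2.7) = 9544.4 / 194.40 ≈ 49.1 mL/min
|29.9 − 49.1| = 19.2 mL/min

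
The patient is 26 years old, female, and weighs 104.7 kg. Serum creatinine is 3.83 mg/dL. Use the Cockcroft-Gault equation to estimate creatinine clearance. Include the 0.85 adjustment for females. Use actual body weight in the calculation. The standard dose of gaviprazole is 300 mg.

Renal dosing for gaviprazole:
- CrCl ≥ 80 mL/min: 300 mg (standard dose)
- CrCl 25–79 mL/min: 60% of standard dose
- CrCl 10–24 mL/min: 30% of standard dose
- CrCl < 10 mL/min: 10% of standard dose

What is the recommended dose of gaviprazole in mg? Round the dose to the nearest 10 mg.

180 mg

CrCl = (140 − 26) × 104.7 / (72 × 3.83) × 0.85 = 11935.8 / 275.76 × 0.85 ≈ 36.8 mL/min
CrCl ≈ 37 mL/min → bracket 25–79 mL/min.
60% of 300 mg = 180 mg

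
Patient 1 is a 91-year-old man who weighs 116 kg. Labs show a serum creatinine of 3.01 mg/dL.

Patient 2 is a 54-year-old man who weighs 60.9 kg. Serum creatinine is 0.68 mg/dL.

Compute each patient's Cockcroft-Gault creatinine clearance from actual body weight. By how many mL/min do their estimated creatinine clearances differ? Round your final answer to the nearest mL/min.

81 mL/min

Patient 1: CrCl = (140 − 91) × 116 / (72 × 3.01) = 5684.0 / 216.72 ≈ 26.2 mL/min
Patient 2: CrCl = (140 − 54) × 60.9 / (72 × 0.68) = 5237.4 / 48.96 ≈ 107.0 mL/min
|26.2 − 107.0| = 80.8 mL/min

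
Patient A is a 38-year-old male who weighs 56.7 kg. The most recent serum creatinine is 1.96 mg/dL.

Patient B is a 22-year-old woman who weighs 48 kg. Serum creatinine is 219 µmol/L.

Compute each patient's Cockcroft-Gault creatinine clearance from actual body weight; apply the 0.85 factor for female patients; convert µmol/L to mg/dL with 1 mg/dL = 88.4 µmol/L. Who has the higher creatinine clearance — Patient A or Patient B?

Patient A: CrCl = (140 − 38) × 56.7 / (72 × 1.96) = 5783.4 / 141.12 ≈ 41.0 mL/min
Patient B: SCr = 219 / 88.4 = 2.477 mg/dL
Patient B: CrCl = (140 − 22) × 48 / (72 × 2.477) × 0.85 = 5664.0 / 178.34 × 0.85 ≈ 27.0 mL/min
41.0 vs 27.0 mL/min → Patient A is higher.

Patient A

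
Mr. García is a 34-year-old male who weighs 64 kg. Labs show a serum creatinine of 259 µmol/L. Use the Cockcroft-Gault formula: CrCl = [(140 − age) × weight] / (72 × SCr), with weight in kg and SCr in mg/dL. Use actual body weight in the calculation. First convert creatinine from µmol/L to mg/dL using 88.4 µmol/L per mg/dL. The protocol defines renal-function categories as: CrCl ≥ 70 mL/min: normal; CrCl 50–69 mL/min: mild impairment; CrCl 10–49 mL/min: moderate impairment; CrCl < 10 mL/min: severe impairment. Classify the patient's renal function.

SCr = 259 / 88.4 = 2.93 mg/dL
CrCl = (140 − 34) × 64 / (72 × 2.93) = 6784.0 / 210.96 ≈ 32.2 mL/min
32 mL/min falls in the 'moderate impairment' range.

moderate impairment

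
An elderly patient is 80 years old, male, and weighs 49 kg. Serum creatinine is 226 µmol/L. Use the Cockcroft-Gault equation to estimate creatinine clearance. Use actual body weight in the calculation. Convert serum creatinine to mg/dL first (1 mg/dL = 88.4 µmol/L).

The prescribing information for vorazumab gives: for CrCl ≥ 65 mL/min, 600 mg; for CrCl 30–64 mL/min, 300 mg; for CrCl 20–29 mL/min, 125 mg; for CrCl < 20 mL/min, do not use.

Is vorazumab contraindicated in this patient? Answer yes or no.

yes

SCr = 226 / 88.4 = 2.557 mg/dL
CrCl = (140 − 80) × 49 / (72 × 2.557) = 2940.0 / 184.10 ≈ 16.0 mL/min
CrCl ≈ 16 mL/min, which is < 20 mL/min.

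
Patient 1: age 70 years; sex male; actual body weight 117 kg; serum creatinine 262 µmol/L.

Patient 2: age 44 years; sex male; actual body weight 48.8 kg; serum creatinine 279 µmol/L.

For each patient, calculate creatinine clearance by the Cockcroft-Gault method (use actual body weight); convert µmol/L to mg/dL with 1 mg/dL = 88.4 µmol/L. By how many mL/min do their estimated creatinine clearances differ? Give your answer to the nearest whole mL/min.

18 mL/min

Patient 1: SCr = 262 / 88.4 = 2.964 mg/dL
Patient 1: CrCl = (140 − 70) × 117 / (72 × 2.964) = 8190.0 / 213.41 ≈ 38.4 mL/min
Patient 2: SCr = 279 / 88.4 = 3.156 mg/dL
Patient 2: CrCl = (140 − 44) × 48.8 / (72 × 3.156) = 4684.8 / 227.23 ≈ 20.6 mL/min
|38.4 − 20.6| = 17.8 mL/min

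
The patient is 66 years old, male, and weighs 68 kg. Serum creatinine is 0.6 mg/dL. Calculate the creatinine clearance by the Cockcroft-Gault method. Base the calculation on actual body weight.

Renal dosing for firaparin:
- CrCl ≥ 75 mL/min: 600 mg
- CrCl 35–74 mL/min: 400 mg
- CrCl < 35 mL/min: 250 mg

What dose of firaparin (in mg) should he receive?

600 mg

CrCl = (140 − 66) × 68 / (72 × 0.6) = 5032.0 / 43.20 ≈ 116.5 mL/min
CrCl ≈ 116 mL/min → bracket ≥ 75 mL/min.
Dose for this bracket: 600 mg.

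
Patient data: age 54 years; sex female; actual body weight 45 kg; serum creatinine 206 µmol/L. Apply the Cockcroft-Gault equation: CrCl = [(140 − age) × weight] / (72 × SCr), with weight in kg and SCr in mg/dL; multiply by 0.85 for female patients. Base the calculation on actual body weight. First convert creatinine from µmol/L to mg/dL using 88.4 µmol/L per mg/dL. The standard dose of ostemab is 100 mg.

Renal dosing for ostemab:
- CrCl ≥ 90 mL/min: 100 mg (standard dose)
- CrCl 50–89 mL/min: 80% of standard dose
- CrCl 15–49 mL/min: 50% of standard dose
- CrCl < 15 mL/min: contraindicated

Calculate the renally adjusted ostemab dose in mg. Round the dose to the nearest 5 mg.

50 mg

SCr = 206 / 88.4 = 2.33 mg/dL
CrCl = (140 − 54) × 45 / (72 × 2.33) × 0.85 = 3870.0 / 167.76 × 0.85 ≈ 19.6 mL/min
CrCl ≈ 20 mL/min → bracket 15–49 mL/min.
50% of 100 mg = 50 mg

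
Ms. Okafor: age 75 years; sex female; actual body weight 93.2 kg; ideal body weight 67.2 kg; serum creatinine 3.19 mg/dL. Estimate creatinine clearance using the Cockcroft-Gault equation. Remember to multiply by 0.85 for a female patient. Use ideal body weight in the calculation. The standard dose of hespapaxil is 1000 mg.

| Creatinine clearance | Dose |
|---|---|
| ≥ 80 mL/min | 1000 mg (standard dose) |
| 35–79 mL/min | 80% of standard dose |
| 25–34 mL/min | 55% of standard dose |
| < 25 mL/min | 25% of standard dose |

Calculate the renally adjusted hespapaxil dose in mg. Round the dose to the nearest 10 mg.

250 mg

CrCl = (140 − 75) × 67.2 / (72 × 3.19) × 0.85 = 4368.0 / 229.68 × 0.85 ≈ 16.2 mL/min
CrCl ≈ 16 mL/min → bracket < 25 mL/min.
25% of 1000 mg = 250 mg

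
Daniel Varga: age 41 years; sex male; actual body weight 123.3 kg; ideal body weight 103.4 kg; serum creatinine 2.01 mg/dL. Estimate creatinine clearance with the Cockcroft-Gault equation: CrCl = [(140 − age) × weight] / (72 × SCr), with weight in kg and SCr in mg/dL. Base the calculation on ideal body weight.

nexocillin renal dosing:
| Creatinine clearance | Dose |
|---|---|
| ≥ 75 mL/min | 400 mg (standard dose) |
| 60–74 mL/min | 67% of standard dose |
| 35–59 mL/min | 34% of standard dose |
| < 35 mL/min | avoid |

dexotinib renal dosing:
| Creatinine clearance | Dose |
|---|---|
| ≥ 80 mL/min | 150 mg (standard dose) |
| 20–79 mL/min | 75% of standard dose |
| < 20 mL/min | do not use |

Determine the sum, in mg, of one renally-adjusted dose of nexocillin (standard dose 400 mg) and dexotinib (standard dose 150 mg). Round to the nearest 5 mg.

380 mg

CrCl = (140 − 41) × 103.4 / (72 × 2.01) = 10236.6 / 144.72 ≈ 70.7 mL/min
CrCl ≈ 71 mL/min.
nexocillin: 60–74 mL/min → 67% of 400 mg = 268 mg.
dexotinib: 20–79 mL/min → 75% of 150 mg = 112.5 mg.
Total = 268 + 112.5 = 380.5 mg.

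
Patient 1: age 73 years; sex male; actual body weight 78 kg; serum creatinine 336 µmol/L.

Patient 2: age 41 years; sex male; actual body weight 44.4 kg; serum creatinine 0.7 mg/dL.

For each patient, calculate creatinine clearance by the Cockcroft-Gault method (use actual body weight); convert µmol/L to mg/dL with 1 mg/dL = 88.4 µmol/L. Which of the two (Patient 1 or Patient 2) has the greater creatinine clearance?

Patient 2

Patient 1: SCr = 336 / 88.4 = 3.801 mg/dL
Patient 1: CrCl = (140 − 73) × 78 / (72 × 3.801) = 5226.0 / 273.67 ≈ 19.1 mL/min
Patient 2: CrCl = (140 − 41) × 44.4 / (72 × 0.7) = 4395.6 / 50.40 ≈ 87.2 mL/min
19.1 vs 87.2 mL/min → Patient 2 is higher.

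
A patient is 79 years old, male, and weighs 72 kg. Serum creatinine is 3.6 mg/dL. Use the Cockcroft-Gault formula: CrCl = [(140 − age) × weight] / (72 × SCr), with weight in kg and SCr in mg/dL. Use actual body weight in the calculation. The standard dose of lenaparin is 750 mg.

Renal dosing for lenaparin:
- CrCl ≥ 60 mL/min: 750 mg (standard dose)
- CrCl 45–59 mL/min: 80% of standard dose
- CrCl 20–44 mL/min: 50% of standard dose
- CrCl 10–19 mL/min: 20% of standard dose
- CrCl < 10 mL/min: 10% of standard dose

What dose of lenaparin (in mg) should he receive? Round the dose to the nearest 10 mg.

CrCl = (140 − 79) × 72 / (72 × 3.6) = 4392.0 / 259.20 ≈ 16.9 mL/min
CrCl ≈ 17 mL/min → bracket 10–19 mL/min.
20% of 750 mg = 150 mg

150 mg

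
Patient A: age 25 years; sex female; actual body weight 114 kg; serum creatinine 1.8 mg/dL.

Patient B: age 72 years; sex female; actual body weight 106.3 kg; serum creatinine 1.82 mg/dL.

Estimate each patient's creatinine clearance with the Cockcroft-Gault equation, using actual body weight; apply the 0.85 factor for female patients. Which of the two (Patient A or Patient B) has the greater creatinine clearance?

Patient A: CrCl = (140 − 25) × 114 / (72 × 1.8) × 0.85 = 13110.0 / 129.60 × 0.85 ≈ 86.0 mL/min
Patient B: CrCl = (140 − 72) × 106.3 / (72 × 1.82) × 0.85 = 7228.4 / 131.04 × 0.85 ≈ 46.9 mL/min
86.0 vs 46.9 mL/min → Patient A is higher.

Patient A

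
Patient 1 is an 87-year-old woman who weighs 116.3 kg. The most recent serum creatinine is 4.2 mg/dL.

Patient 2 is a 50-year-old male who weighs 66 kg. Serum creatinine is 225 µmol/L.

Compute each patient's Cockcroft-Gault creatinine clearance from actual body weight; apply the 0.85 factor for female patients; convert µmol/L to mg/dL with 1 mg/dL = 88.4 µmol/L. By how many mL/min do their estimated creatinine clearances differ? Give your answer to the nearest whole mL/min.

15 mL/min

Patient 1: CrCl = (140 − 87) × 116.3 / (72 × 4.2) × 0.85 = 6163.9 / 302.40 × 0.85 ≈ 17.3 mL/min
Patient 2: SCr = 225 / 88.4 = 2.545 mg/dL
Patient 2: CrCl = (140 − 50) × 66 / (72 × 2.545) = 5940.0 / 183.24 ≈ 32.4 mL/min
|17.3 − 32.4| = 15.1 mL/min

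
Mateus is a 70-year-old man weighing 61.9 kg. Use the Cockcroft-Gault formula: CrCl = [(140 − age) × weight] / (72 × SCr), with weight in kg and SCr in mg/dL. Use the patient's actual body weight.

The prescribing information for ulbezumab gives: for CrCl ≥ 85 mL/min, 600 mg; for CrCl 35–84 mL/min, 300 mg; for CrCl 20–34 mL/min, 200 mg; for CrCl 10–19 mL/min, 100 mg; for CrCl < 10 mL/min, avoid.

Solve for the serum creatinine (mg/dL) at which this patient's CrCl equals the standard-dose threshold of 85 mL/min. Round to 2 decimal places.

0.71 mg/dL

Standard dose requires CrCl ≥ 85 mL/min.
Set (140 − 70) × 61.9 / (72 × SCr) = 85
SCr = (140 − 70) × 61.9 / (72 × 85) = 0.708 mg/dL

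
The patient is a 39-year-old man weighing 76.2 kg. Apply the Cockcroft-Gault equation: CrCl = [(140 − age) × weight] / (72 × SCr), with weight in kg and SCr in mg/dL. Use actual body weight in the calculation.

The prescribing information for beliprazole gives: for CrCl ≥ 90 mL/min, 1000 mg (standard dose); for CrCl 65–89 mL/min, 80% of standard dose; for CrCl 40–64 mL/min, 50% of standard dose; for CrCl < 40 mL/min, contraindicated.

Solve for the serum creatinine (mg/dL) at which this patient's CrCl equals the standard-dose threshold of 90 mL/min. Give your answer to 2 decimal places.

Standard dose requires CrCl ≥ 90 mL/min.
Set (140 − 39) × 76.2 / (72 × SCr) = 90
SCr = (140 − 39) × 76.2 / (72 × 90) = 1.188 mg/dL

1.19 mg/dL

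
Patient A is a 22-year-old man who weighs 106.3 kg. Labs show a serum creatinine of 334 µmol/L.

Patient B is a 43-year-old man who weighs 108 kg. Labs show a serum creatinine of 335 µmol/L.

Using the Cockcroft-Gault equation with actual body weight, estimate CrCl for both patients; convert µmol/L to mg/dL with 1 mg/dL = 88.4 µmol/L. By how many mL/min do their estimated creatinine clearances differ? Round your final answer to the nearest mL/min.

Patient A: SCr = 334 / 88.4 = 3.778 mg/dL
Patient A: CrCl = (140 − 22) × 106.3 / (72 × 3.778) = 12543.4 / 272.02 ≈ 46.1 mL/min
Patient B: SCr = 335 / 88.4 = 3.79 mg/dL
Patient B: CrCl = (140 − 43) × 108 / (72 × 3.79) = 10476.0 / 272.88 ≈ 38.4 mL/min
|46.1 − 38.4| = 7.7 mL/min

8 mL/min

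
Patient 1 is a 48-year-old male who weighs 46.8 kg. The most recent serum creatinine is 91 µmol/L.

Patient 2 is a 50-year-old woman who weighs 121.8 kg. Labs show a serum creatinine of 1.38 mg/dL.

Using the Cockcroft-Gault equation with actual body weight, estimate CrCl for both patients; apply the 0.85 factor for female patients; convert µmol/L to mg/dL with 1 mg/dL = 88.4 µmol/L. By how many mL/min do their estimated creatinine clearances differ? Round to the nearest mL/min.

36 mL/min

Patient 1: SCr = 91 / 88.4 = 1.029 mg/dL
Patient 1: CrCl = (140 − 48) × 46.8 / (72 × 1.029) = 4305.6 / 74.09 ≈ 58.1 mL/min
Patient 2: CrCl = (140 − 50) × 121.8 / (72 × 1.38) × 0.85 = 10962.0 / 99.36 × 0.85 ≈ 93.8 mL/min
|58.1 − 93.8| = 35.7 mL/min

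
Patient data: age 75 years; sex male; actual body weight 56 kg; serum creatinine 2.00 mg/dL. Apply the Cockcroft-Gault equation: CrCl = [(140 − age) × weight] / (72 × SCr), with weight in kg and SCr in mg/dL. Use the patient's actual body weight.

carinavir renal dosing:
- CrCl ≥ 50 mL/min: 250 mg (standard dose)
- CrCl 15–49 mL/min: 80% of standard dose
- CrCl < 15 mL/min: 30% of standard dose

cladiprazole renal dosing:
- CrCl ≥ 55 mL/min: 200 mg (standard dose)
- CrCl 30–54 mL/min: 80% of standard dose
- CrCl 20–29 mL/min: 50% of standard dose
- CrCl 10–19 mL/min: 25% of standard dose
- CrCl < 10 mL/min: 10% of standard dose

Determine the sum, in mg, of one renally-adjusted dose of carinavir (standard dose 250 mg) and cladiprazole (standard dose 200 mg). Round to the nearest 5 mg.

300 mg

CrCl = (140 − 75) × 56 / (72 × 2) = 3640.0 / 144.00 ≈ 25.3 mL/min
CrCl ≈ 25 mL/min.
carinavir: 15–49 mL/min → 80% of 250 mg = 200 mg.
cladiprazole: 20–29 mL/min → 50% of 200 mg = 100 mg.
Total = 200 + 100 = 300 mg.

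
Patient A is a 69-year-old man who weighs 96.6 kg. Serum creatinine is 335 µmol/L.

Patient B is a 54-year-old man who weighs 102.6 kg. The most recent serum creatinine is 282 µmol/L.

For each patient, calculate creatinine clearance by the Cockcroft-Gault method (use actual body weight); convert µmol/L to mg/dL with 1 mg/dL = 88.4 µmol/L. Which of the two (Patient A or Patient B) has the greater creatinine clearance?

Patient A: SCr = 335 / 88.4 = 3.79 mg/dL
Patient A: CrCl = (140 − 69) × 96.6 / (72 × 3.79) = 6858.6 / 272.88 ≈ 25.1 mL/min
Patient B: SCr = 282 / 88.4 = 3.19 mg/dL
Patient B: CrCl = (140 − 54) × 102.6 / (72 × 3.19) = 8823.6 / 229.68 ≈ 38.4 mL/min
25.1 vs 38.4 mL/min → Patient B is higher.

Patient B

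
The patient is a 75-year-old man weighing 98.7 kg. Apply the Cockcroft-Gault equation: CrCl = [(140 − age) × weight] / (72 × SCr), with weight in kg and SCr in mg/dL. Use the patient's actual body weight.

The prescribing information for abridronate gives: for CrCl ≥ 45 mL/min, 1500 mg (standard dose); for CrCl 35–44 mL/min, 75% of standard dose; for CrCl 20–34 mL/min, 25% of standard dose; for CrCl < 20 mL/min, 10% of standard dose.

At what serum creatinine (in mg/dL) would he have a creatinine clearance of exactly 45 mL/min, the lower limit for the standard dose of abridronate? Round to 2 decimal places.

Standard dose requires CrCl ≥ 45 mL/min.
Set (140 − 75) × 98.7 / (72 × SCr) = 45
SCr = (140 − 75) × 98.7 / (72 × 45) = 1.980 mg/dL

1.98 mg/dL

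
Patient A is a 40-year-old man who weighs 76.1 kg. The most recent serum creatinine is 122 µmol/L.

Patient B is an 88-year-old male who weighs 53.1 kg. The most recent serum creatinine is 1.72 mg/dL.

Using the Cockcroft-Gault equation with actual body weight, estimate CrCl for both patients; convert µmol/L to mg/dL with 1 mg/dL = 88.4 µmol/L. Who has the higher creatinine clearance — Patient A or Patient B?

Patient A

Patient A: SCr = 122 / 88.4 = 1.38 mg/dL
Patient A: CrCl = (140 − 40) × 76.1 / (72 × 1.38) = 7610.0 / 99.36 ≈ 76.6 mL/min
Patient B: CrCl = (140 − 88) × 53.1 / (72 × 1.72) = 2761.2 / 123.84 ≈ 22.3 mL/min
76.6 vs 22.3 mL/min → Patient A is higher.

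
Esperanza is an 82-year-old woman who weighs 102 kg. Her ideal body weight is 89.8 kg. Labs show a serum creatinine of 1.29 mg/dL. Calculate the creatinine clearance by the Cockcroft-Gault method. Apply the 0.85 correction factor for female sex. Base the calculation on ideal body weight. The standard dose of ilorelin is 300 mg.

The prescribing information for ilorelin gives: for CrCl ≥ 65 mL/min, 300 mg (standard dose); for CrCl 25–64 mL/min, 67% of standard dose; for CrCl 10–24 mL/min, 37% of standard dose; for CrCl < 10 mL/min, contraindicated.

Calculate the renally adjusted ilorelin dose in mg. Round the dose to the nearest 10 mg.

CrCl = (140 − 82) × 89.8 / (72 × 1.29) × 0.85 = 5208.4 / 92.88 × 0.85 ≈ 47.7 mL/min
CrCl ≈ 48 mL/min → bracket 25–64 mL/min.
67% of 300 mg = 201 mg → 200 mg

200 mg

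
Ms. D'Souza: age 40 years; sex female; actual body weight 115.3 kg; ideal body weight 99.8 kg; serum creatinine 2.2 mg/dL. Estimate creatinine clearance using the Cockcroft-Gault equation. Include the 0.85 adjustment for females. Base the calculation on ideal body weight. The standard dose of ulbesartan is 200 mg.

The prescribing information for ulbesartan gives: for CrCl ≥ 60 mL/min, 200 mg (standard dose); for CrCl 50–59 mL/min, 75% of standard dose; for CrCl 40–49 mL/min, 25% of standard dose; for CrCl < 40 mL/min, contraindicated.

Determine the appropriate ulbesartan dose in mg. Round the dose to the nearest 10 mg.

150 mg

CrCl = (140 − 40) × 99.8 / (72 × 2.2) × 0.85 = 9980.0 / 158.40 × 0.85 ≈ 53.6 mL/min
CrCl ≈ 54 mL/min → bracket 50–59 mL/min.
75% of 200 mg = 150 mg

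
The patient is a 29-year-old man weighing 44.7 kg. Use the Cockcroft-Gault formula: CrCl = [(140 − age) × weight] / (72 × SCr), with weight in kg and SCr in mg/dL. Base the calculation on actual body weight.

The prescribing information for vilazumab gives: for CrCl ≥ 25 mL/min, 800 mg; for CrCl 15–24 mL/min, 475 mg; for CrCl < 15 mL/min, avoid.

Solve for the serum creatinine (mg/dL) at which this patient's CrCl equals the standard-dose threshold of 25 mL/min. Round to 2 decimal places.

2.76 mg/dL

Standard dose requires CrCl ≥ 25 mL/min.
Set (140 − 29) × 44.7 / (72 × SCr) = 25
SCr = (140 − 29) × 44.7 / (72 × 25) = 2.757 mg/dL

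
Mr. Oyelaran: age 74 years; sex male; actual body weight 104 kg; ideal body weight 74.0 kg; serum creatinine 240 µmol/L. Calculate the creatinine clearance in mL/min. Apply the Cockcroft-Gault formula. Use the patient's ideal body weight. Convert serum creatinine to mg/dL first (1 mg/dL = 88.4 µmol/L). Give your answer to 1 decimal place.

SCr = 240 / 88.4 = 2.715 mg/dL
CrCl = (140 − 74) × 74 / (72 × 2.715) = 4884.0 / 195.48 ≈ 25.0 mL/min

25.0 mL/min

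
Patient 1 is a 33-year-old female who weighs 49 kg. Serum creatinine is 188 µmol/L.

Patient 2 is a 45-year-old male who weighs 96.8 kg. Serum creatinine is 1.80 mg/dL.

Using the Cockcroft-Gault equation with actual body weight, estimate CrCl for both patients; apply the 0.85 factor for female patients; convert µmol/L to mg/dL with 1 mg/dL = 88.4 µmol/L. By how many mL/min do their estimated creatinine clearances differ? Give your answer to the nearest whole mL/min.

42 mL/min

Patient 1: SCr = 188 / 88.4 = 2.127 mg/dL
Patient 1: CrCl = (140 − 33) × 49 / (72 × 2.127) × 0.85 = 5243.0 / 153.14 × 0.85 ≈ 29.1 mL/min
Patient 2: CrCl = (140 − 45) × 96.8 / (72 × 1.8) = 9196.0 / 129.60 ≈ 71.0 mL/min
|29.1 − 71.0| = 41.9 mL/min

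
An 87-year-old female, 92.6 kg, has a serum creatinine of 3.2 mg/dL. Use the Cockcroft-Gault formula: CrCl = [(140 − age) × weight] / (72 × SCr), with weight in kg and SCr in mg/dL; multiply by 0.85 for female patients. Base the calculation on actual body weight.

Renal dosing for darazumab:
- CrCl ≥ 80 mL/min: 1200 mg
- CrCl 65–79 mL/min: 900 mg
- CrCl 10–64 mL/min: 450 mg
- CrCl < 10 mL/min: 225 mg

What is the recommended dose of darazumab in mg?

CrCl = (140 − 87) × 92.6 / (72 × 3.2) × 0.85 = 4907.8 / 230.40 × 0.85 ≈ 18.1 mL/min
CrCl ≈ 18 mL/min → bracket 10–64 mL/min.
Dose for this bracket: 450 mg.

450 mg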